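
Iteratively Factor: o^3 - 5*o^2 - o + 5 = (o - 5)*(o^2 - 1) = (o - 5)*(o - 1)*(o + 1)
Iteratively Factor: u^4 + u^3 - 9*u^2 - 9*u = (u)*(u^3 + u^2 - 9*u - 9) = u*(u + 3)*(u^2 - 2*u - 3) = u*(u - 3)*(u + 3)*(u + 1)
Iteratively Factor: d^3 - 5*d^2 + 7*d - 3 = (d - 1)*(d^2 - 4*d + 3) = (d - 3)*(d - 1)*(d - 1)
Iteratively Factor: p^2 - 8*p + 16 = (p - 4)*(p - 4)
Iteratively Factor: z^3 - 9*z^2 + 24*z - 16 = (z - 1)*(z^2 - 8*z + 16) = (z - 4)*(z - 1)*(z - 4)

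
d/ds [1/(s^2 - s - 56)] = (1 - 2*s)/(-s^2 + s + 56)^2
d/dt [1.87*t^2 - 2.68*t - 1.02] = 3.74*t - 2.68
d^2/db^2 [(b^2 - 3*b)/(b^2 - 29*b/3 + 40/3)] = 120*(3*b^3 - 18*b^2 + 54*b - 94)/(27*b^6 - 783*b^5 + 8649*b^4 - 45269*b^3 + 115320*b^2 - 139200*b + 64000)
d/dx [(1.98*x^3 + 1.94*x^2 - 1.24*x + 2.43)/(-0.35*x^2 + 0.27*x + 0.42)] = (-0.693*x^4 + 1.0692*x^3 + 2.5846*x^2 + 3.3306*x - 1.1769)/(0.1225*x^4 - 0.189*x^3 - 0.2211*x^2 + 0.2268*x + 0.1764)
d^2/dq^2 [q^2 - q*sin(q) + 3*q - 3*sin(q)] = q*sin(q) + 3*sin(q) - 2*cos(q) + 2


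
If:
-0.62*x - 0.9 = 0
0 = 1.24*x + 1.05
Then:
No Solution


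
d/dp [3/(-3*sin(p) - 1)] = 9*cos(p)/(3*sin(p) + 1)^2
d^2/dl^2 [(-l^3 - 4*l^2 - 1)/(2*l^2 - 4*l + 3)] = 2*(-42*l^3 + 96*l^2 - 3*l - 46)/(8*l^6 - 48*l^5 + 132*l^4 - 208*l^3 + 198*l^2 - 108*l + 27)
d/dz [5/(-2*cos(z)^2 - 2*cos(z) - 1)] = -(10*sin(z) + 10*sin(2*z))/(2*cos(z) + cos(2*z) + 2)^2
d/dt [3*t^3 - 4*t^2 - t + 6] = 9*t^2 - 8*t - 1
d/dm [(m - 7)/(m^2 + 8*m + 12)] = (m^2 + 8*m - 2*(m - 7)*(m + 4) + 12)/(m^2 + 8*m + 12)^2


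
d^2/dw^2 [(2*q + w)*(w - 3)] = 2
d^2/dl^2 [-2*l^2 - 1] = -4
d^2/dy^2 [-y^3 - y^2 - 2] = -6*y - 2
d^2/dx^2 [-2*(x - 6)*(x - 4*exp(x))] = 8*x*exp(x) - 32*exp(x) - 4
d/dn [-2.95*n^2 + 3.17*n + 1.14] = 3.17 - 5.9*n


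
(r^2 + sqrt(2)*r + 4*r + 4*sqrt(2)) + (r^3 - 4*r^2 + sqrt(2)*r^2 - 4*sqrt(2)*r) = r^3 - 3*r^2 + sqrt(2)*r^2 - 3*sqrt(2)*r + 4*r + 4*sqrt(2)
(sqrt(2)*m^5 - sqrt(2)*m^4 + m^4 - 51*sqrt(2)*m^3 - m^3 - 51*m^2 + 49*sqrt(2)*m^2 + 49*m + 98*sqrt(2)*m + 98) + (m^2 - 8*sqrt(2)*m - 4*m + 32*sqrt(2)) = sqrt(2)*m^5 - sqrt(2)*m^4 + m^4 - 51*sqrt(2)*m^3 - m^3 - 50*m^2 + 49*sqrt(2)*m^2 + 45*m + 90*sqrt(2)*m + 32*sqrt(2) + 98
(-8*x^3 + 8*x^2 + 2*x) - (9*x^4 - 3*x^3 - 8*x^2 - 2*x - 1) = -9*x^4 - 5*x^3 + 16*x^2 + 4*x + 1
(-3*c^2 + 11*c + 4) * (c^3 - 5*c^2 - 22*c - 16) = -3*c^5 + 26*c^4 + 15*c^3 - 214*c^2 - 264*c - 64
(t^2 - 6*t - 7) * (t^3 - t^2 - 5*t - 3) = t^5 - 7*t^4 - 6*t^3 + 34*t^2 + 53*t + 21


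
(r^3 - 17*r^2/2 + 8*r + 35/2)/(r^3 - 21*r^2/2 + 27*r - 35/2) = (r + 1)/(r - 1)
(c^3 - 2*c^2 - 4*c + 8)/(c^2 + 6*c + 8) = (c^2 - 4*c + 4)/(c + 4)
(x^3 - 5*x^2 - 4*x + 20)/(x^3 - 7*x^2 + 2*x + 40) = (x - 2)/(x - 4)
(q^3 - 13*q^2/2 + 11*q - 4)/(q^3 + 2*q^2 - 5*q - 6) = (q^2 - 9*q/2 + 2)/(q^2 + 4*q + 3)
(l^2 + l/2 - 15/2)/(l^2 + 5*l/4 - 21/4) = 2*(2*l - 5)/(4*l - 7)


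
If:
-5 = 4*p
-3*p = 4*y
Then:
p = -5/4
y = 15/16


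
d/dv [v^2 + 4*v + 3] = 2*v + 4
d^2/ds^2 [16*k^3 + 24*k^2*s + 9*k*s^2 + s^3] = 18*k + 6*s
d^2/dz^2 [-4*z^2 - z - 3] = -8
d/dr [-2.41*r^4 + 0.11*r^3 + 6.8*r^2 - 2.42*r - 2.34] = -9.64*r^3 + 0.33*r^2 + 13.6*r - 2.42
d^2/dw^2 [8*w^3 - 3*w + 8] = 48*w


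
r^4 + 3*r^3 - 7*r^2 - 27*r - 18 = (r - 3)*(r + 1)*(r + 2)*(r + 3)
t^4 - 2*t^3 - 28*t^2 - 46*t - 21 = (t - 7)*(t + 1)^2*(t + 3)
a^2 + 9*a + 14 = (a + 2)*(a + 7)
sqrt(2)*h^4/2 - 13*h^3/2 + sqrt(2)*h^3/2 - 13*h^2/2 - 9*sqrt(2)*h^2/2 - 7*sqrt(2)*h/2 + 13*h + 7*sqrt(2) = (h/2 + 1)*(h - 1)*(h - 7*sqrt(2))*(sqrt(2)*h + 1)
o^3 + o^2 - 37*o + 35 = (o - 5)*(o - 1)*(o + 7)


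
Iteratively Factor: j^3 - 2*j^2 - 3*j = (j + 1)*(j^2 - 3*j) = j*(j + 1)*(j - 3)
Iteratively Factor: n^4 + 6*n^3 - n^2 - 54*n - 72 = (n + 4)*(n^3 + 2*n^2 - 9*n - 18) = (n + 3)*(n + 4)*(n^2 - n - 6) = (n + 2)*(n + 3)*(n + 4)*(n - 3)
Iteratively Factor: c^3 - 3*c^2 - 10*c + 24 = (c - 2)*(c^2 - c - 12) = (c - 2)*(c + 3)*(c - 4)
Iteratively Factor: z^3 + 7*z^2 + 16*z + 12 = (z + 2)*(z^2 + 5*z + 6) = (z + 2)^2*(z + 3)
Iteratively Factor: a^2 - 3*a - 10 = (a + 2)*(a - 5)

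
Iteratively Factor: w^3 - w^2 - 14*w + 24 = (w - 3)*(w^2 + 2*w - 8) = (w - 3)*(w - 2)*(w + 4)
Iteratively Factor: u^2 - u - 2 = (u + 1)*(u - 2)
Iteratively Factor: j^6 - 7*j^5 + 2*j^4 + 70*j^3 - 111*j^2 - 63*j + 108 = (j + 3)*(j^5 - 10*j^4 + 32*j^3 - 26*j^2 - 33*j + 36) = (j + 1)*(j + 3)*(j^4 - 11*j^3 + 43*j^2 - 69*j + 36) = (j - 1)*(j + 1)*(j + 3)*(j^3 - 10*j^2 + 33*j - 36) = (j - 3)*(j - 1)*(j + 1)*(j + 3)*(j^2 - 7*j + 12) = (j - 4)*(j - 3)*(j - 1)*(j + 1)*(j + 3)*(j - 3)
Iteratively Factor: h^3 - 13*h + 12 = (h + 4)*(h^2 - 4*h + 3) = (h - 3)*(h + 4)*(h - 1)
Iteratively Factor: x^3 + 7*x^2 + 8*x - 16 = (x - 1)*(x^2 + 8*x + 16) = (x - 1)*(x + 4)*(x + 4)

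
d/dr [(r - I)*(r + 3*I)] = 2*r + 2*I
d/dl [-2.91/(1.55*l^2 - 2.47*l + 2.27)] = (9.021*l - 7.1877)/(1.55*l^2 - 2.47*l + 2.27)^2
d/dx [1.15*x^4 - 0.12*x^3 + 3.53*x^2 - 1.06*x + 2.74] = 4.6*x^3 - 0.36*x^2 + 7.06*x - 1.06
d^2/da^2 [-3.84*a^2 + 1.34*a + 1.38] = -7.68000000000000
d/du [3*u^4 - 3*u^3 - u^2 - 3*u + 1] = 12*u^3 - 9*u^2 - 2*u - 3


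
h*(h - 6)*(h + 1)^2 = h^4 - 4*h^3 - 11*h^2 - 6*h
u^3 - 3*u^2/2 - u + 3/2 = (u - 3/2)*(u - 1)*(u + 1)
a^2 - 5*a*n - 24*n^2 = (a - 8*n)*(a + 3*n)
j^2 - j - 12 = (j - 4)*(j + 3)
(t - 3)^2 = t^2 - 6*t + 9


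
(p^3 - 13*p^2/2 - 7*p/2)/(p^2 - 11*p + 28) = p*(2*p + 1)/(2*(p - 4))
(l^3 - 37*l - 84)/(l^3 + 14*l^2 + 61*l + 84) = (l - 7)/(l + 7)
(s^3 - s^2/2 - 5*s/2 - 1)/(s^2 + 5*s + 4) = (s^2 - 3*s/2 - 1)/(s + 4)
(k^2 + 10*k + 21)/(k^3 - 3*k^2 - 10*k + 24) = (k + 7)/(k^2 - 6*k + 8)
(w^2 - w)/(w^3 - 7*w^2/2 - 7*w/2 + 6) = 2*w/(2*w^2 - 5*w - 12)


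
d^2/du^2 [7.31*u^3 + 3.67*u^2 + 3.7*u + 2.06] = 43.86*u + 7.34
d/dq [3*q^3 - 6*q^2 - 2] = 3*q*(3*q - 4)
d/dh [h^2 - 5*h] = 2*h - 5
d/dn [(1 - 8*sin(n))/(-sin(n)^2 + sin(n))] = (-8*cos(n) + 2/tan(n) - cos(n)/sin(n)^2)/(sin(n) - 1)^2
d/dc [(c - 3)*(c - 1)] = 2*c - 4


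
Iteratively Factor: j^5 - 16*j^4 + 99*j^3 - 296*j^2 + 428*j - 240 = (j - 5)*(j^4 - 11*j^3 + 44*j^2 - 76*j + 48) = (j - 5)*(j - 3)*(j^3 - 8*j^2 + 20*j - 16) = (j - 5)*(j - 3)*(j - 2)*(j^2 - 6*j + 8) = (j - 5)*(j - 4)*(j - 3)*(j - 2)*(j - 2)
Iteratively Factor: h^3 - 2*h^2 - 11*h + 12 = (h - 4)*(h^2 + 2*h - 3) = (h - 4)*(h + 3)*(h - 1)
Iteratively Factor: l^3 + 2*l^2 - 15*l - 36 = (l - 4)*(l^2 + 6*l + 9) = (l - 4)*(l + 3)*(l + 3)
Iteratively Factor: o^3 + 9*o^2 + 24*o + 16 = (o + 4)*(o^2 + 5*o + 4) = (o + 4)^2*(o + 1)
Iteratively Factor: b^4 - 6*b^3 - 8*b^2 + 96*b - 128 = (b - 4)*(b^3 - 2*b^2 - 16*b + 32) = (b - 4)*(b - 2)*(b^2 - 16) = (b - 4)^2*(b - 2)*(b + 4)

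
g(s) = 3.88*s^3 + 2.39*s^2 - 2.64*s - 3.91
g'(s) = 11.64*s^2 + 4.78*s - 2.64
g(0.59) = -3.84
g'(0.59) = 4.23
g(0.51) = -4.12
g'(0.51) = 2.83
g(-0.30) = -3.01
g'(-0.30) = -3.03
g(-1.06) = -3.05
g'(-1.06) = 5.37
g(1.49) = 10.30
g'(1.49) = 30.32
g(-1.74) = -12.52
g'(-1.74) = 24.28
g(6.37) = 1079.13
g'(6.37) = 500.12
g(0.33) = -4.38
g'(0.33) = 0.20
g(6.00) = 904.37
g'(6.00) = 445.08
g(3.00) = 114.44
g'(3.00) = 116.46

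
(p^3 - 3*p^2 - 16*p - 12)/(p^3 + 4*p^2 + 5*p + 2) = (p - 6)/(p + 1)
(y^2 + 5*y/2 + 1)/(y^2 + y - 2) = (y + 1/2)/(y - 1)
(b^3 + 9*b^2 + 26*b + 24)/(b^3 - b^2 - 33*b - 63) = (b^2 + 6*b + 8)/(b^2 - 4*b - 21)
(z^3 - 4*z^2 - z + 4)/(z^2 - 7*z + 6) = (z^2 - 3*z - 4)/(z - 6)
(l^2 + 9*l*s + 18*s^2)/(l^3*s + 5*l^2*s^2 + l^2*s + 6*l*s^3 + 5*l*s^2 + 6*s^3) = (l + 6*s)/(s*(l^2 + 2*l*s + l + 2*s))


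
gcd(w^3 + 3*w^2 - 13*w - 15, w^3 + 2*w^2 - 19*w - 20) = w^2 + 6*w + 5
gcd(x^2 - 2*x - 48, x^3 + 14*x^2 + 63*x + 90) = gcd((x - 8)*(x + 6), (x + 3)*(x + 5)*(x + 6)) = x + 6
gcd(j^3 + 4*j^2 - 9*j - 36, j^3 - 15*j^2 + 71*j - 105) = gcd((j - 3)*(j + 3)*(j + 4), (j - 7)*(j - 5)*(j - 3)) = j - 3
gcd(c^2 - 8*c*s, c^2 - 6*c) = c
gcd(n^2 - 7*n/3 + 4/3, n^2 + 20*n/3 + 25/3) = 1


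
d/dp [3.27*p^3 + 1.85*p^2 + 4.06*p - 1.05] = 9.81*p^2 + 3.7*p + 4.06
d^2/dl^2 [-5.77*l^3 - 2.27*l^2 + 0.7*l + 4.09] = -34.62*l - 4.54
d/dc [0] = 0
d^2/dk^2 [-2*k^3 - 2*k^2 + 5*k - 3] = -12*k - 4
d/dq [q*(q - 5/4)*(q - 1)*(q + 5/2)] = 4*q^3 + 3*q^2/4 - 35*q/4 + 25/8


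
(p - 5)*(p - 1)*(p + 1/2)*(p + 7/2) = p^4 - 2*p^3 - 69*p^2/4 + 19*p/2 + 35/4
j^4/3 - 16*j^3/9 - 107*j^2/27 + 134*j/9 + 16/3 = (j/3 + 1)*(j - 6)*(j - 8/3)*(j + 1/3)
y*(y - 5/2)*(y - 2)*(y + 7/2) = y^4 - y^3 - 43*y^2/4 + 35*y/2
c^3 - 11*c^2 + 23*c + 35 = (c - 7)*(c - 5)*(c + 1)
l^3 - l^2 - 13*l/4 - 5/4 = (l - 5/2)*(l + 1/2)*(l + 1)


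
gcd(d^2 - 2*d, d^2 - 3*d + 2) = d - 2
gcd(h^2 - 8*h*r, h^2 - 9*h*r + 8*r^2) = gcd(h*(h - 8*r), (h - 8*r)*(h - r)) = -h + 8*r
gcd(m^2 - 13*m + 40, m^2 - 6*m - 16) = m - 8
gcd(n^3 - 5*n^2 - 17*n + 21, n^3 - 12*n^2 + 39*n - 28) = n^2 - 8*n + 7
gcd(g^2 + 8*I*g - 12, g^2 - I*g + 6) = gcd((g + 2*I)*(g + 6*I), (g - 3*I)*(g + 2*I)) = g + 2*I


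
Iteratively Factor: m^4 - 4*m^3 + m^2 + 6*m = (m)*(m^3 - 4*m^2 + m + 6) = m*(m - 3)*(m^2 - m - 2) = m*(m - 3)*(m + 1)*(m - 2)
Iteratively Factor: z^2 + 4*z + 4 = (z + 2)*(z + 2)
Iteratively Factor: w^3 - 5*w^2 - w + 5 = (w - 1)*(w^2 - 4*w - 5) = (w - 1)*(w + 1)*(w - 5)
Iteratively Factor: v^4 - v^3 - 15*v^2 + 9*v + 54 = (v - 3)*(v^3 + 2*v^2 - 9*v - 18) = (v - 3)*(v + 3)*(v^2 - v - 6) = (v - 3)^2*(v + 3)*(v + 2)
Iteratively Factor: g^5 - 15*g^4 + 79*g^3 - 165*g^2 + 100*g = (g - 1)*(g^4 - 14*g^3 + 65*g^2 - 100*g) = g*(g - 1)*(g^3 - 14*g^2 + 65*g - 100) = g*(g - 5)*(g - 1)*(g^2 - 9*g + 20) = g*(g - 5)^2*(g - 1)*(g - 4)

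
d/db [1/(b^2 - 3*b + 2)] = (3 - 2*b)/(b^2 - 3*b + 2)^2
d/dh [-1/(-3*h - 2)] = -3/(3*h + 2)^2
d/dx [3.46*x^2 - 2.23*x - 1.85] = 6.92*x - 2.23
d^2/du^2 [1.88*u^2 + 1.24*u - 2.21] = 3.76000000000000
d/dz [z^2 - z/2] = 2*z - 1/2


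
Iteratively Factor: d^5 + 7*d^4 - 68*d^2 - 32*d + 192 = (d + 3)*(d^4 + 4*d^3 - 12*d^2 - 32*d + 64) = (d - 2)*(d + 3)*(d^3 + 6*d^2 - 32) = (d - 2)*(d + 3)*(d + 4)*(d^2 + 2*d - 8) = (d - 2)*(d + 3)*(d + 4)^2*(d - 2)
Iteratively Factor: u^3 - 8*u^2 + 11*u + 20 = (u - 5)*(u^2 - 3*u - 4) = (u - 5)*(u + 1)*(u - 4)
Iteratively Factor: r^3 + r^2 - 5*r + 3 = (r - 1)*(r^2 + 2*r - 3) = (r - 1)*(r + 3)*(r - 1)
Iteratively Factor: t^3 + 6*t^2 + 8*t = (t + 4)*(t^2 + 2*t) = t*(t + 4)*(t + 2)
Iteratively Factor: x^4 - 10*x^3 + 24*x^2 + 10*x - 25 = (x - 5)*(x^3 - 5*x^2 - x + 5) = (x - 5)*(x + 1)*(x^2 - 6*x + 5) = (x - 5)*(x - 1)*(x + 1)*(x - 5)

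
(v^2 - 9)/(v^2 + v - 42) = (v^2 - 9)/(v^2 + v - 42)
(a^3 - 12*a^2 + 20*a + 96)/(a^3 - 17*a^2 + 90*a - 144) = (a + 2)/(a - 3)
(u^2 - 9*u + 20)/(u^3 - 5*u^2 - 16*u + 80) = 1/(u + 4)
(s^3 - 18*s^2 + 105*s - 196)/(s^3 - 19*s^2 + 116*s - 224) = (s - 7)/(s - 8)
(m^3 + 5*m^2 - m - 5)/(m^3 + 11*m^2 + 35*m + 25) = (m - 1)/(m + 5)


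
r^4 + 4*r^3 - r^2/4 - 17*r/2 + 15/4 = (r - 1)*(r - 1/2)*(r + 5/2)*(r + 3)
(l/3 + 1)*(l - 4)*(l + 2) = l^3/3 + l^2/3 - 14*l/3 - 8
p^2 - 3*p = p*(p - 3)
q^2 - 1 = (q - 1)*(q + 1)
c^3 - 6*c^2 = c^2*(c - 6)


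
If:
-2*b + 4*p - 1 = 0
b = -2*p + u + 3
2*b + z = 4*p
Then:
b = u/2 + 5/4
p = u/4 + 7/8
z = 1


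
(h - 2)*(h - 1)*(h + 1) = h^3 - 2*h^2 - h + 2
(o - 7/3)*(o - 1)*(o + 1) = o^3 - 7*o^2/3 - o + 7/3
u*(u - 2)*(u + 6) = u^3 + 4*u^2 - 12*u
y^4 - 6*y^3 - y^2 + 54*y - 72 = (y - 4)*(y - 3)*(y - 2)*(y + 3)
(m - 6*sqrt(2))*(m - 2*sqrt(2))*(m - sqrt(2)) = m^3 - 9*sqrt(2)*m^2 + 40*m - 24*sqrt(2)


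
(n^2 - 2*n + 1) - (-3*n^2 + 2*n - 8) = 4*n^2 - 4*n + 9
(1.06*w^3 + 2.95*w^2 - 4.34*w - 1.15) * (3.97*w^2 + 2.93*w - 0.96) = 4.2082*w^5 + 14.8173*w^4 - 9.6039*w^3 - 20.1137*w^2 + 0.796899999999999*w + 1.104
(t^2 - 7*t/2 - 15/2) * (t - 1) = t^3 - 9*t^2/2 - 4*t + 15/2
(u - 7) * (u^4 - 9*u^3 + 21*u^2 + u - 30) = u^5 - 16*u^4 + 84*u^3 - 146*u^2 - 37*u + 210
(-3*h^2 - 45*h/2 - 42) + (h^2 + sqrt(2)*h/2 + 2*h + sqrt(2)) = -2*h^2 - 41*h/2 + sqrt(2)*h/2 - 42 + sqrt(2)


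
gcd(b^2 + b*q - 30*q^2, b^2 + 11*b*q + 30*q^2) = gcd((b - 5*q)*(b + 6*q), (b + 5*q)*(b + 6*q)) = b + 6*q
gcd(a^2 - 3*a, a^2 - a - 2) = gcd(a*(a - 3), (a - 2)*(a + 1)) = 1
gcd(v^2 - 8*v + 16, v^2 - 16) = v - 4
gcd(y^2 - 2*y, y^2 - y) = y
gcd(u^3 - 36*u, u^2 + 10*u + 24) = u + 6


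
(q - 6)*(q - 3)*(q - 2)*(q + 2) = q^4 - 9*q^3 + 14*q^2 + 36*q - 72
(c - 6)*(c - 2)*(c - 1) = c^3 - 9*c^2 + 20*c - 12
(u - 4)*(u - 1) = u^2 - 5*u + 4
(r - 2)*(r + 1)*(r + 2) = r^3 + r^2 - 4*r - 4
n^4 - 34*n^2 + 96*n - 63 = (n - 3)^2*(n - 1)*(n + 7)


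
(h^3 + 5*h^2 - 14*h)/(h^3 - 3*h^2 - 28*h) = (-h^2 - 5*h + 14)/(-h^2 + 3*h + 28)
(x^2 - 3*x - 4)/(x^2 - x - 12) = (x + 1)/(x + 3)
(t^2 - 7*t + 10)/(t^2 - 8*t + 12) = (t - 5)/(t - 6)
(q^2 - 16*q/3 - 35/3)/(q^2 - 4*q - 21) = (q + 5/3)/(q + 3)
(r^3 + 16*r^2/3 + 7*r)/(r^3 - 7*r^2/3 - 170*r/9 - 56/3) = 3*r*(r + 3)/(3*r^2 - 14*r - 24)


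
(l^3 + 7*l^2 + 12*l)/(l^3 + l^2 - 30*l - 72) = l/(l - 6)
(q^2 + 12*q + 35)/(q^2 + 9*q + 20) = (q + 7)/(q + 4)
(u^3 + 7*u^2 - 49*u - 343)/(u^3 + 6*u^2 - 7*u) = (u^2 - 49)/(u*(u - 1))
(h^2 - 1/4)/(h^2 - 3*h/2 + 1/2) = (h + 1/2)/(h - 1)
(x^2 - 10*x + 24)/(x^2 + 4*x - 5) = (x^2 - 10*x + 24)/(x^2 + 4*x - 5)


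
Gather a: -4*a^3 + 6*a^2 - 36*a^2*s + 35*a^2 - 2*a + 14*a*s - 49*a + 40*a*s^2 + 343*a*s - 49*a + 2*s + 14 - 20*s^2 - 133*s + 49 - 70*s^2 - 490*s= -4*a^3 + a^2*(41 - 36*s) + a*(40*s^2 + 357*s - 100) - 90*s^2 - 621*s + 63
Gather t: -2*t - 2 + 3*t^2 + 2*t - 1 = 3*t^2 - 3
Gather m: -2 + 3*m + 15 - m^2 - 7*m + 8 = -m^2 - 4*m + 21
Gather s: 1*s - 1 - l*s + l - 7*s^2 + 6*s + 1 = l - 7*s^2 + s*(7 - l)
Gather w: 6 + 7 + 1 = 14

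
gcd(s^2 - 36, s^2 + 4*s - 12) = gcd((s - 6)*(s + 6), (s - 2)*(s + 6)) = s + 6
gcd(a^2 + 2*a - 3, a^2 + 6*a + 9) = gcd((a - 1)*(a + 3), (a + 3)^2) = a + 3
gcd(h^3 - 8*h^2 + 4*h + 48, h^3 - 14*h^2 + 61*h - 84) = h - 4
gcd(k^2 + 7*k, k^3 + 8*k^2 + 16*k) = k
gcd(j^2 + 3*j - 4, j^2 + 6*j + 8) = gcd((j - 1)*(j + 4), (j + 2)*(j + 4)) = j + 4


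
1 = 1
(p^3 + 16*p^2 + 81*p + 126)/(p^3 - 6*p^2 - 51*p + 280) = (p^2 + 9*p + 18)/(p^2 - 13*p + 40)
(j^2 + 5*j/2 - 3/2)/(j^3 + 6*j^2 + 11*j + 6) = (j - 1/2)/(j^2 + 3*j + 2)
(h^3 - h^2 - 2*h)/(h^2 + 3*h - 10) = h*(h + 1)/(h + 5)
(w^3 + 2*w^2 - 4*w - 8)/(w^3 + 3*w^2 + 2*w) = (w^2 - 4)/(w*(w + 1))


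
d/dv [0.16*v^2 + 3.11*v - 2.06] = 0.32*v + 3.11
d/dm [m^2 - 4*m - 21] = 2*m - 4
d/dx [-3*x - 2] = -3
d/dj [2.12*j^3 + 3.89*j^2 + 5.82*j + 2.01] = 6.36*j^2 + 7.78*j + 5.82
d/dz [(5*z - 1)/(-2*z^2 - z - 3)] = (-10*z^2 - 5*z + (4*z + 1)*(5*z - 1) - 15)/(2*z^2 + z + 3)^2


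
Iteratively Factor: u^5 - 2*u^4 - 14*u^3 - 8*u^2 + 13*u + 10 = (u + 1)*(u^4 - 3*u^3 - 11*u^2 + 3*u + 10) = (u - 5)*(u + 1)*(u^3 + 2*u^2 - u - 2) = (u - 5)*(u - 1)*(u + 1)*(u^2 + 3*u + 2) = (u - 5)*(u - 1)*(u + 1)^2*(u + 2)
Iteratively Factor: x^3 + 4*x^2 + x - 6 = (x - 1)*(x^2 + 5*x + 6) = (x - 1)*(x + 3)*(x + 2)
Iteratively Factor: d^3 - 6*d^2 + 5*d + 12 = (d - 4)*(d^2 - 2*d - 3) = (d - 4)*(d - 3)*(d + 1)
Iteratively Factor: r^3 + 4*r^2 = (r)*(r^2 + 4*r) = r*(r + 4)*(r)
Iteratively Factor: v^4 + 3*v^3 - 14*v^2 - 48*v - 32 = (v - 4)*(v^3 + 7*v^2 + 14*v + 8) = (v - 4)*(v + 2)*(v^2 + 5*v + 4) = (v - 4)*(v + 1)*(v + 2)*(v + 4)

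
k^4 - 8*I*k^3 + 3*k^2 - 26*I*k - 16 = (k - 8*I)*(k - I)^2*(k + 2*I)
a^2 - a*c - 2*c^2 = (a - 2*c)*(a + c)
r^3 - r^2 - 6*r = r*(r - 3)*(r + 2)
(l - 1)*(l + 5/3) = l^2 + 2*l/3 - 5/3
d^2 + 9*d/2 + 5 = (d + 2)*(d + 5/2)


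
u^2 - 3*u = u*(u - 3)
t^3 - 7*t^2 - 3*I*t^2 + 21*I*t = t*(t - 7)*(t - 3*I)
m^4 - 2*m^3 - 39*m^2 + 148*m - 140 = (m - 5)*(m - 2)^2*(m + 7)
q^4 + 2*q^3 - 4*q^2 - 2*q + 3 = (q - 1)^2*(q + 1)*(q + 3)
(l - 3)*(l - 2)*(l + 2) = l^3 - 3*l^2 - 4*l + 12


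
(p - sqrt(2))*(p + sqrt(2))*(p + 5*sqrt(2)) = p^3 + 5*sqrt(2)*p^2 - 2*p - 10*sqrt(2)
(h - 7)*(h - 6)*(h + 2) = h^3 - 11*h^2 + 16*h + 84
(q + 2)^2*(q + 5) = q^3 + 9*q^2 + 24*q + 20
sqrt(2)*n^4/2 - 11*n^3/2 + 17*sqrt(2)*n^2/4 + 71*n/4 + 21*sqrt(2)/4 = (n - 7*sqrt(2)/2)*(n - 3*sqrt(2))*(n + sqrt(2)/2)*(sqrt(2)*n/2 + 1/2)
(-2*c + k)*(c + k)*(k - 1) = -2*c^2*k + 2*c^2 - c*k^2 + c*k + k^3 - k^2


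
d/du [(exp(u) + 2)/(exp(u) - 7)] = -9*exp(u)/(exp(u) - 7)^2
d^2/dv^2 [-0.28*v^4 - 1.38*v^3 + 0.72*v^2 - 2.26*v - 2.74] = -3.36*v^2 - 8.28*v + 1.44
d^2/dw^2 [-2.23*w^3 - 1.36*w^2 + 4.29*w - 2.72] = -13.38*w - 2.72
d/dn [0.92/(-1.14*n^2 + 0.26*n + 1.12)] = (2.0976*n - 0.2392)/(-1.14*n^2 + 0.26*n + 1.12)^2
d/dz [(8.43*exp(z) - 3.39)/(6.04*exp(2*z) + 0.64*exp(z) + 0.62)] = (-50.9172*exp(2*z) + 40.9512*exp(z) + 7.3962)*exp(z)/(36.4816*exp(4*z) + 7.7312*exp(3*z) + 7.8992*exp(2*z) + 0.7936*exp(z) + 0.3844)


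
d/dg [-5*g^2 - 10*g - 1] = -10*g - 10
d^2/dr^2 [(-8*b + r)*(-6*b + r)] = 2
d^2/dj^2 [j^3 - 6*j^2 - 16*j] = 6*j - 12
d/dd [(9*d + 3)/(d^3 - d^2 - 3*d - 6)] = 3*(-6*d^3 + 2*d - 15)/(d^6 - 2*d^5 - 5*d^4 - 6*d^3 + 21*d^2 + 36*d + 36)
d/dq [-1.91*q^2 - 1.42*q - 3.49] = -3.82*q - 1.42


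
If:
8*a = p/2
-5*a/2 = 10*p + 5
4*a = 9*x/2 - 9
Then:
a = -2/65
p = -32/65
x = 1154/585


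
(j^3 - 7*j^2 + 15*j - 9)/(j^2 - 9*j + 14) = (j^3 - 7*j^2 + 15*j - 9)/(j^2 - 9*j + 14)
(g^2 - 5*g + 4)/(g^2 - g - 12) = (g - 1)/(g + 3)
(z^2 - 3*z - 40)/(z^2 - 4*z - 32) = (z + 5)/(z + 4)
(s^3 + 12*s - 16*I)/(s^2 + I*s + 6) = (s^2 + 2*I*s + 8)/(s + 3*I)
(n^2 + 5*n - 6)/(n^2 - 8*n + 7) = (n + 6)/(n - 7)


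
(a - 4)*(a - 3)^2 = a^3 - 10*a^2 + 33*a - 36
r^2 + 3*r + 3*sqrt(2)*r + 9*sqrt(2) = (r + 3)*(r + 3*sqrt(2))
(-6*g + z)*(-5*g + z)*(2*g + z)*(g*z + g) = 60*g^4*z + 60*g^4 + 8*g^3*z^2 + 8*g^3*z - 9*g^2*z^3 - 9*g^2*z^2 + g*z^4 + g*z^3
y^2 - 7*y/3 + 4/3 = (y - 4/3)*(y - 1)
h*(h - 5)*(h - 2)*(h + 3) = h^4 - 4*h^3 - 11*h^2 + 30*h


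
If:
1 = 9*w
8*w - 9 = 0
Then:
No Solution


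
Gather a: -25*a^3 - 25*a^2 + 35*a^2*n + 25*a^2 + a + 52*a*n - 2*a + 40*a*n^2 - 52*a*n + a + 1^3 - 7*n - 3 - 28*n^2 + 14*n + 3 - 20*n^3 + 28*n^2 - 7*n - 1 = -25*a^3 + 35*a^2*n + 40*a*n^2 - 20*n^3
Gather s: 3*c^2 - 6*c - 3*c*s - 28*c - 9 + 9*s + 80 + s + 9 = 3*c^2 - 34*c + s*(10 - 3*c) + 80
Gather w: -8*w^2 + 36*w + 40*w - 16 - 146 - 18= -8*w^2 + 76*w - 180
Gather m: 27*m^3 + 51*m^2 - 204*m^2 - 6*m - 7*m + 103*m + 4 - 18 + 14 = 27*m^3 - 153*m^2 + 90*m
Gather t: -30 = -30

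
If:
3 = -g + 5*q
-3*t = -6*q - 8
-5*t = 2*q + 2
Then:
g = -169/18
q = -23/18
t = 1/9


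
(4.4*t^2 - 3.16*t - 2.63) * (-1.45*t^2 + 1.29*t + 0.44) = -6.38*t^4 + 10.258*t^3 + 1.6731*t^2 - 4.7831*t - 1.1572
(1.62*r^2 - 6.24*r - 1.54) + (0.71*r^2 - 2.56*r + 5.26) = 2.33*r^2 - 8.8*r + 3.72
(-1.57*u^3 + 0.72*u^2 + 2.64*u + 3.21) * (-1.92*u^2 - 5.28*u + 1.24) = 3.0144*u^5 + 6.9072*u^4 - 10.8172*u^3 - 19.2096*u^2 - 13.6752*u + 3.9804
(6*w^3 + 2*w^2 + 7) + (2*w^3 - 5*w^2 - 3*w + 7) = 8*w^3 - 3*w^2 - 3*w + 14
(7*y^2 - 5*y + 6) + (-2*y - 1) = 7*y^2 - 7*y + 5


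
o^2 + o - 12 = (o - 3)*(o + 4)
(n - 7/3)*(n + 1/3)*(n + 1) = n^3 - n^2 - 25*n/9 - 7/9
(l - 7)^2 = l^2 - 14*l + 49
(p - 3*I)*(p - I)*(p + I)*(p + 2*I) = p^4 - I*p^3 + 7*p^2 - I*p + 6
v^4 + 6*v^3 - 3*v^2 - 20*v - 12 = (v - 2)*(v + 1)^2*(v + 6)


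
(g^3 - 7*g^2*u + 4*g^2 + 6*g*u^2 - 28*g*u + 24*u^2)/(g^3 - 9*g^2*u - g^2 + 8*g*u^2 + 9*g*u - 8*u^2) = (-g^2 + 6*g*u - 4*g + 24*u)/(-g^2 + 8*g*u + g - 8*u)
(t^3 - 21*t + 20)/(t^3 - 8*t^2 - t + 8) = (t^2 + t - 20)/(t^2 - 7*t - 8)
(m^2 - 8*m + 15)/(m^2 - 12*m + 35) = (m - 3)/(m - 7)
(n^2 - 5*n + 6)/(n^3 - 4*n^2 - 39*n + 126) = (n - 2)/(n^2 - n - 42)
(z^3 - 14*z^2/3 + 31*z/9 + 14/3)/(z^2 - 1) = (9*z^3 - 42*z^2 + 31*z + 42)/(9*(z^2 - 1))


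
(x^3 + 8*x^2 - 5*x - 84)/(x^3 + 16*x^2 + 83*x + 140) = (x - 3)/(x + 5)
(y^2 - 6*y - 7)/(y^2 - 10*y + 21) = (y + 1)/(y - 3)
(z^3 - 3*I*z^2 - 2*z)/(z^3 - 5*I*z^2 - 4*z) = (z - 2*I)/(z - 4*I)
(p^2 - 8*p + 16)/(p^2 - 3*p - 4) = (p - 4)/(p + 1)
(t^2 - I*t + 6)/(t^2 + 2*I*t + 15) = (t + 2*I)/(t + 5*I)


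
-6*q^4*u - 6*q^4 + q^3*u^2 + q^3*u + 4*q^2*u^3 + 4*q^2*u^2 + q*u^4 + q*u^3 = (-q + u)*(2*q + u)*(3*q + u)*(q*u + q)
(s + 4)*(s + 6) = s^2 + 10*s + 24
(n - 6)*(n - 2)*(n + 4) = n^3 - 4*n^2 - 20*n + 48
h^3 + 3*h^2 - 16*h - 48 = (h - 4)*(h + 3)*(h + 4)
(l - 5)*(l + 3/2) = l^2 - 7*l/2 - 15/2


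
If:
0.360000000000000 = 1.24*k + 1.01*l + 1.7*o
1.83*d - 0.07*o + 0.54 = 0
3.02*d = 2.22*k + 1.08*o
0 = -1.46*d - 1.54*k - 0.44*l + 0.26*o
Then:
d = -0.31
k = -0.19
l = 1.41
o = -0.49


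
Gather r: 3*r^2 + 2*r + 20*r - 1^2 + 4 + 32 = 3*r^2 + 22*r + 35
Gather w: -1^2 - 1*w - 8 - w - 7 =-2*w - 16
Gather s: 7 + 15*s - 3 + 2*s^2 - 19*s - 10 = 2*s^2 - 4*s - 6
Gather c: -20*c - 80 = -20*c - 80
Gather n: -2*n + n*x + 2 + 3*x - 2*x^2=n*(x - 2) - 2*x^2 + 3*x + 2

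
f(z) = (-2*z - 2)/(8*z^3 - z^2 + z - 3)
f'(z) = (-2*z - 2)*(-24*z^2 + 2*z - 1)/(8*z^3 - z^2 + z - 3)^2 - 2/(8*z^3 - z^2 + z - 3) = 2*(-8*z^3 + z^2 - z + (z + 1)*(24*z^2 - 2*z + 1) + 3)/(8*z^3 - z^2 + z - 3)^2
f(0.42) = 1.31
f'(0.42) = 3.59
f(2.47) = -0.06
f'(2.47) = 0.06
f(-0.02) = 0.65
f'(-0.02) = 0.89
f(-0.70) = 0.09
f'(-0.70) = 0.47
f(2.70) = -0.05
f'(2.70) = 0.04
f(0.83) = -2.13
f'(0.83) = 18.58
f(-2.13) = -0.03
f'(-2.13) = -0.01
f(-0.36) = 0.33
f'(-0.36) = 0.93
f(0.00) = 0.67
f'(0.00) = 0.89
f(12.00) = 0.00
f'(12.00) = 0.00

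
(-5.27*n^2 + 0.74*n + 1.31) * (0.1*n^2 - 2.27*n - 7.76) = -0.527*n^4 + 12.0369*n^3 + 39.3464*n^2 - 8.7161*n - 10.1656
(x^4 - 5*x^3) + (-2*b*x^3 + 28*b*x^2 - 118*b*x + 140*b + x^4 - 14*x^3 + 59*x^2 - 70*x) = -2*b*x^3 + 28*b*x^2 - 118*b*x + 140*b + 2*x^4 - 19*x^3 + 59*x^2 - 70*x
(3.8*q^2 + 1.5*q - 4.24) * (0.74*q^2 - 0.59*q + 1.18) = 2.812*q^4 - 1.132*q^3 + 0.4614*q^2 + 4.2716*q - 5.0032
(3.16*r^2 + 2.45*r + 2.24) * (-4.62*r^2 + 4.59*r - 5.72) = -14.5992*r^4 + 3.1854*r^3 - 17.1785*r^2 - 3.7324*r - 12.8128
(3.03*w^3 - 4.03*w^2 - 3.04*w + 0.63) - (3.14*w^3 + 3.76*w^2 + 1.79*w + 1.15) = -0.11*w^3 - 7.79*w^2 - 4.83*w - 0.52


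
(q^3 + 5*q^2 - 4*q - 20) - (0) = q^3 + 5*q^2 - 4*q - 20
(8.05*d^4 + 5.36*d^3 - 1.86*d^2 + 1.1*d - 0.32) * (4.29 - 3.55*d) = -28.5775*d^5 + 15.5065*d^4 + 29.5974*d^3 - 11.8844*d^2 + 5.855*d - 1.3728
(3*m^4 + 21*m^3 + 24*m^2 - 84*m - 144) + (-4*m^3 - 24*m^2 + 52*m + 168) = 3*m^4 + 17*m^3 - 32*m + 24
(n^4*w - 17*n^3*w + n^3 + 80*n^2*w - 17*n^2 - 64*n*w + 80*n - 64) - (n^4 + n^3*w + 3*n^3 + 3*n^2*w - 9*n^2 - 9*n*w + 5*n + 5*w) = n^4*w - n^4 - 18*n^3*w - 2*n^3 + 77*n^2*w - 8*n^2 - 55*n*w + 75*n - 5*w - 64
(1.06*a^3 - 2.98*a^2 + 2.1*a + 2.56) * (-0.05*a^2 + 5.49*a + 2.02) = -0.053*a^5 + 5.9684*a^4 - 14.324*a^3 + 5.3814*a^2 + 18.2964*a + 5.1712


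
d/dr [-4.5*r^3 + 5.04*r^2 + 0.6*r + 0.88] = -13.5*r^2 + 10.08*r + 0.6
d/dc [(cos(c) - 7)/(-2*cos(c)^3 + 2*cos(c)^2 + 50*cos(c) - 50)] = (-31*cos(c)/2 + 11*cos(2*c) - cos(3*c)/2 - 139)*sin(c)/(2*(cos(c)^3 - cos(c)^2 - 25*cos(c) + 25)^2)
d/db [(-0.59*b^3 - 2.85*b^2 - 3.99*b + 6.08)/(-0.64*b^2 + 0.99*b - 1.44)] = (0.3776*b^4 - 1.1682*b^3 - 2.8263*b^2 + 15.9904*b - 0.273599999999999)/(0.4096*b^4 - 1.2672*b^3 + 2.8233*b^2 - 2.8512*b + 2.0736)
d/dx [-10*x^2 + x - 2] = 1 - 20*x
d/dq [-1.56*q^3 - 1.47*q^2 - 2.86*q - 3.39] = -4.68*q^2 - 2.94*q - 2.86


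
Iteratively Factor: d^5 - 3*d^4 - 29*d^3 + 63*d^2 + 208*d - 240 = (d + 3)*(d^4 - 6*d^3 - 11*d^2 + 96*d - 80) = (d - 5)*(d + 3)*(d^3 - d^2 - 16*d + 16) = (d - 5)*(d + 3)*(d + 4)*(d^2 - 5*d + 4) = (d - 5)*(d - 1)*(d + 3)*(d + 4)*(d - 4)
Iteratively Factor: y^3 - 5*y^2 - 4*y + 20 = (y - 5)*(y^2 - 4) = (y - 5)*(y + 2)*(y - 2)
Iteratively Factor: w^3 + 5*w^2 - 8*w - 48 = (w + 4)*(w^2 + w - 12) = (w - 3)*(w + 4)*(w + 4)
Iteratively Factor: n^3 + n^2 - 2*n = (n - 1)*(n^2 + 2*n) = (n - 1)*(n + 2)*(n)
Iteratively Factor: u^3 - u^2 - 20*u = (u + 4)*(u^2 - 5*u) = (u - 5)*(u + 4)*(u)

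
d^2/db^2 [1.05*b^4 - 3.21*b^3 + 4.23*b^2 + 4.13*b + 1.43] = 12.6*b^2 - 19.26*b + 8.46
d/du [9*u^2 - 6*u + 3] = 18*u - 6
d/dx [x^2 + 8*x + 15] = 2*x + 8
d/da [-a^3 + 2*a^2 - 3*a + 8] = -3*a^2 + 4*a - 3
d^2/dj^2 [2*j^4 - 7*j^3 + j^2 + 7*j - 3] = 24*j^2 - 42*j + 2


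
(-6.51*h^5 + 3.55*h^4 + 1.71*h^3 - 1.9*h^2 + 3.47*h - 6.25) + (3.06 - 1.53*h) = -6.51*h^5 + 3.55*h^4 + 1.71*h^3 - 1.9*h^2 + 1.94*h - 3.19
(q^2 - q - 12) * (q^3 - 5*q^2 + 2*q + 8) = q^5 - 6*q^4 - 5*q^3 + 66*q^2 - 32*q - 96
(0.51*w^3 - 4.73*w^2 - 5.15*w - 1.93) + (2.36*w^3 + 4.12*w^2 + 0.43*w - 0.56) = 2.87*w^3 - 0.61*w^2 - 4.72*w - 2.49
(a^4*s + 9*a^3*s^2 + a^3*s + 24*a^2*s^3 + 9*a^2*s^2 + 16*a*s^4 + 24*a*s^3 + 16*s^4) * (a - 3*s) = a^5*s + 6*a^4*s^2 + a^4*s - 3*a^3*s^3 + 6*a^3*s^2 - 56*a^2*s^4 - 3*a^2*s^3 - 48*a*s^5 - 56*a*s^4 - 48*s^5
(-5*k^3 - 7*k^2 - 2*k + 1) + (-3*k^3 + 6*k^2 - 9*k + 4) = -8*k^3 - k^2 - 11*k + 5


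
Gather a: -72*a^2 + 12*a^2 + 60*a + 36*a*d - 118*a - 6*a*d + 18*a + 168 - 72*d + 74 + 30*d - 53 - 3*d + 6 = -60*a^2 + a*(30*d - 40) - 45*d + 195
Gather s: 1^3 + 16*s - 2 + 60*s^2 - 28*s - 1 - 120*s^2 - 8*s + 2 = -60*s^2 - 20*s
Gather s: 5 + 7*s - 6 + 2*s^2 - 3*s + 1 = 2*s^2 + 4*s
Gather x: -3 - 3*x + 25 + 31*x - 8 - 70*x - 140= -42*x - 126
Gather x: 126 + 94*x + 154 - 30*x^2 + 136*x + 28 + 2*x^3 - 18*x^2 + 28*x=2*x^3 - 48*x^2 + 258*x + 308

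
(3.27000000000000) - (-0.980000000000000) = 4.25000000000000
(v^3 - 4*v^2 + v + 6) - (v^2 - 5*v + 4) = v^3 - 5*v^2 + 6*v + 2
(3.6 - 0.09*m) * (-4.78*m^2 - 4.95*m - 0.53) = 0.4302*m^3 - 16.7625*m^2 - 17.7723*m - 1.908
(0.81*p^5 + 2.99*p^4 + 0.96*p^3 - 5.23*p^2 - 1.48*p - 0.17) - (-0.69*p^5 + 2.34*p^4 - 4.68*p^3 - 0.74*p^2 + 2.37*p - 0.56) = 1.5*p^5 + 0.65*p^4 + 5.64*p^3 - 4.49*p^2 - 3.85*p + 0.39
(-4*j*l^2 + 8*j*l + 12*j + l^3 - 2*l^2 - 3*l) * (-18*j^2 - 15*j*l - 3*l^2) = 72*j^3*l^2 - 144*j^3*l - 216*j^3 + 42*j^2*l^3 - 84*j^2*l^2 - 126*j^2*l - 3*j*l^4 + 6*j*l^3 + 9*j*l^2 - 3*l^5 + 6*l^4 + 9*l^3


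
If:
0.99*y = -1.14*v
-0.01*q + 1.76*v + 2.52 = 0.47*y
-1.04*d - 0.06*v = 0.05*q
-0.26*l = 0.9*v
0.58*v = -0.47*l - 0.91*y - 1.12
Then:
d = -18.06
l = -1.85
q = 375.04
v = 0.53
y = -0.62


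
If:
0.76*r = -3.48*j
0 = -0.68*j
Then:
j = 0.00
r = 0.00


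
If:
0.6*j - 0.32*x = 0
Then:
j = 0.533333333333333*x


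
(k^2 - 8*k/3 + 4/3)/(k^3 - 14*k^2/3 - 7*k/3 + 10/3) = (k - 2)/(k^2 - 4*k - 5)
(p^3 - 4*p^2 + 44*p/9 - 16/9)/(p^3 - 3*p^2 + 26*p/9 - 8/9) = (p - 2)/(p - 1)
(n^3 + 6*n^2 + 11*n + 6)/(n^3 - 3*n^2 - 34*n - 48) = (n + 1)/(n - 8)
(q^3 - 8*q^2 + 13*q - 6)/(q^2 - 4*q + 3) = (q^2 - 7*q + 6)/(q - 3)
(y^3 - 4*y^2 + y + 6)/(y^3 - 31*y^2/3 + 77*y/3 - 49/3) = 3*(y^3 - 4*y^2 + y + 6)/(3*y^3 - 31*y^2 + 77*y - 49)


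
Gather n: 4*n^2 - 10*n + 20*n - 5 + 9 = 4*n^2 + 10*n + 4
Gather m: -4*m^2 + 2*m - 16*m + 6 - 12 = -4*m^2 - 14*m - 6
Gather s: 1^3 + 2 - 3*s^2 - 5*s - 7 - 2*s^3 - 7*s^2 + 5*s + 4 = -2*s^3 - 10*s^2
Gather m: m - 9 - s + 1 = m - s - 8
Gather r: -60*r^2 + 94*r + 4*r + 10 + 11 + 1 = -60*r^2 + 98*r + 22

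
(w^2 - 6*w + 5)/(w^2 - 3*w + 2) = (w - 5)/(w - 2)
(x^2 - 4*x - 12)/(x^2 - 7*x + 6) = (x + 2)/(x - 1)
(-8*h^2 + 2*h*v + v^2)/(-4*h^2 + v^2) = (4*h + v)/(2*h + v)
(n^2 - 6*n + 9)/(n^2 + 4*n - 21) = (n - 3)/(n + 7)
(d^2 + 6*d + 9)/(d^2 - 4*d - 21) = (d + 3)/(d - 7)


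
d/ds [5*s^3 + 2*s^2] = s*(15*s + 4)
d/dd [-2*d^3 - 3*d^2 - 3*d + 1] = -6*d^2 - 6*d - 3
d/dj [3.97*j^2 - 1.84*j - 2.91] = 7.94*j - 1.84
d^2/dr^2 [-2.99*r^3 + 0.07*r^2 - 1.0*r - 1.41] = 0.14 - 17.94*r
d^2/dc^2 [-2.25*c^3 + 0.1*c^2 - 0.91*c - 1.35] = 0.2 - 13.5*c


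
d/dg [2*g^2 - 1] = 4*g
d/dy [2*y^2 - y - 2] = 4*y - 1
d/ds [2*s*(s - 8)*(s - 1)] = 6*s^2 - 36*s + 16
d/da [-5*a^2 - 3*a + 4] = -10*a - 3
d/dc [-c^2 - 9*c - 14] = -2*c - 9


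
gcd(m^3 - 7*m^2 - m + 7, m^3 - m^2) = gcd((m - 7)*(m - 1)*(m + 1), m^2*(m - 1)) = m - 1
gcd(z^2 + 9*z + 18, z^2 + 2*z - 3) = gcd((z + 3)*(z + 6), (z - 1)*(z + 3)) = z + 3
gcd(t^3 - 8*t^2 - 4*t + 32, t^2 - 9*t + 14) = t - 2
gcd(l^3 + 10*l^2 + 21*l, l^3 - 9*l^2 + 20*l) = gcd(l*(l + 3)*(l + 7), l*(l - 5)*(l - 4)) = l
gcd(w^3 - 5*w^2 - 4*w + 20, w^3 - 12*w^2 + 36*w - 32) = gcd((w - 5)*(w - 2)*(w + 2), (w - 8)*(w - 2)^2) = w - 2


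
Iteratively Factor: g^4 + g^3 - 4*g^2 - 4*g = (g - 2)*(g^3 + 3*g^2 + 2*g) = g*(g - 2)*(g^2 + 3*g + 2) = g*(g - 2)*(g + 1)*(g + 2)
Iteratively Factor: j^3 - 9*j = (j + 3)*(j^2 - 3*j) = (j - 3)*(j + 3)*(j)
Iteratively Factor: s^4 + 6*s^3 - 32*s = (s + 4)*(s^3 + 2*s^2 - 8*s) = (s + 4)^2*(s^2 - 2*s) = (s - 2)*(s + 4)^2*(s)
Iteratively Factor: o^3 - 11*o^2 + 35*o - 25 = (o - 5)*(o^2 - 6*o + 5) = (o - 5)^2*(o - 1)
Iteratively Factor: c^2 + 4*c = (c)*(c + 4)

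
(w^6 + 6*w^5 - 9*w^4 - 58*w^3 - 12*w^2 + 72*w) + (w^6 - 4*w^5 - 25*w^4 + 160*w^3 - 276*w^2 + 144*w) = 2*w^6 + 2*w^5 - 34*w^4 + 102*w^3 - 288*w^2 + 216*w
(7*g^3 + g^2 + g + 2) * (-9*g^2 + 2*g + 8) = -63*g^5 + 5*g^4 + 49*g^3 - 8*g^2 + 12*g + 16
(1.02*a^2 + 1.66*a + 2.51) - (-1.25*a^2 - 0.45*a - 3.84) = 2.27*a^2 + 2.11*a + 6.35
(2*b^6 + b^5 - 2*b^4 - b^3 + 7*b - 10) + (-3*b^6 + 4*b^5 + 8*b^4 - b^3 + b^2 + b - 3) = -b^6 + 5*b^5 + 6*b^4 - 2*b^3 + b^2 + 8*b - 13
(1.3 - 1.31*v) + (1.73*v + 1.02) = 0.42*v + 2.32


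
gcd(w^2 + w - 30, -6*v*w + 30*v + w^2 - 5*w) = w - 5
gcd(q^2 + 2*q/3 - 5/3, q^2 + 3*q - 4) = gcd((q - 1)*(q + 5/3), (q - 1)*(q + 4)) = q - 1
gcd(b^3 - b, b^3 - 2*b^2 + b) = b^2 - b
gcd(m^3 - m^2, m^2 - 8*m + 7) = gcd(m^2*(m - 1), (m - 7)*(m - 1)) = m - 1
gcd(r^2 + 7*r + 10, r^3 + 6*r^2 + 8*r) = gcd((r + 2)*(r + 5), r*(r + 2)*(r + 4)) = r + 2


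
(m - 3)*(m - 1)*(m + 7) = m^3 + 3*m^2 - 25*m + 21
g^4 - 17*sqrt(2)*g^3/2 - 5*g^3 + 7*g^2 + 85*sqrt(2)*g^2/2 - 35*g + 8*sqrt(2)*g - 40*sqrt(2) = (g - 5)*(g - 8*sqrt(2))*(g - sqrt(2))*(g + sqrt(2)/2)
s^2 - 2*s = s*(s - 2)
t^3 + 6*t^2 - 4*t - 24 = (t - 2)*(t + 2)*(t + 6)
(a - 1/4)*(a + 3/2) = a^2 + 5*a/4 - 3/8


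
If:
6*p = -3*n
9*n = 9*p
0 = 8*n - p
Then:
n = 0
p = 0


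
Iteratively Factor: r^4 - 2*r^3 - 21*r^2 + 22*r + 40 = (r + 1)*(r^3 - 3*r^2 - 18*r + 40) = (r - 2)*(r + 1)*(r^2 - r - 20) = (r - 2)*(r + 1)*(r + 4)*(r - 5)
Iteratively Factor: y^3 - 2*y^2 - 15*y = (y)*(y^2 - 2*y - 15) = y*(y + 3)*(y - 5)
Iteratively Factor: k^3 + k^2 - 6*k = (k)*(k^2 + k - 6) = k*(k - 2)*(k + 3)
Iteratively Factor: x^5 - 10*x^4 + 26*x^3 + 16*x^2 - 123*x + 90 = (x - 3)*(x^4 - 7*x^3 + 5*x^2 + 31*x - 30) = (x - 3)*(x + 2)*(x^3 - 9*x^2 + 23*x - 15) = (x - 3)*(x - 1)*(x + 2)*(x^2 - 8*x + 15) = (x - 5)*(x - 3)*(x - 1)*(x + 2)*(x - 3)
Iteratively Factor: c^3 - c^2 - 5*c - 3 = (c + 1)*(c^2 - 2*c - 3) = (c + 1)^2*(c - 3)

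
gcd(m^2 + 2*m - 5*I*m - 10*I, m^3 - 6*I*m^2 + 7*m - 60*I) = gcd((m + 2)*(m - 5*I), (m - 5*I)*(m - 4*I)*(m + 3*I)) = m - 5*I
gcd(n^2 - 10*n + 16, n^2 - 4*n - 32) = n - 8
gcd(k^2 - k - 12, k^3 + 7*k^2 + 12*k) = k + 3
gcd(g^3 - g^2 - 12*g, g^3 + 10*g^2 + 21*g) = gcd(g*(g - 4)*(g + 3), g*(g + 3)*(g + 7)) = g^2 + 3*g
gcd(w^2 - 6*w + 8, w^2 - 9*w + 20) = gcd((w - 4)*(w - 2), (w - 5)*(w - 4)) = w - 4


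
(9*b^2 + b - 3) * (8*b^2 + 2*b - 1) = 72*b^4 + 26*b^3 - 31*b^2 - 7*b + 3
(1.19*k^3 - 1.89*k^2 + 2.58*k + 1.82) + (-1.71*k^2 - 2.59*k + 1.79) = 1.19*k^3 - 3.6*k^2 - 0.00999999999999979*k + 3.61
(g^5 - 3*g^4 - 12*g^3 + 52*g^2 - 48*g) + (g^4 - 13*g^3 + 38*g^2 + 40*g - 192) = g^5 - 2*g^4 - 25*g^3 + 90*g^2 - 8*g - 192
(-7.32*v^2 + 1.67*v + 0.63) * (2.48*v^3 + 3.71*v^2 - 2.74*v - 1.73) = -18.1536*v^5 - 23.0156*v^4 + 27.8149*v^3 + 10.4251*v^2 - 4.6153*v - 1.0899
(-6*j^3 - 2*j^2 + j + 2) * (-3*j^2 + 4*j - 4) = 18*j^5 - 18*j^4 + 13*j^3 + 6*j^2 + 4*j - 8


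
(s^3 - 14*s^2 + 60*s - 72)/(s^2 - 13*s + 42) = (s^2 - 8*s + 12)/(s - 7)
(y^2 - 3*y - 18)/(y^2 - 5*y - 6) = (y + 3)/(y + 1)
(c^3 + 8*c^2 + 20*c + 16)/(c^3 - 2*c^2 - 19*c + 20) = (c^2 + 4*c + 4)/(c^2 - 6*c + 5)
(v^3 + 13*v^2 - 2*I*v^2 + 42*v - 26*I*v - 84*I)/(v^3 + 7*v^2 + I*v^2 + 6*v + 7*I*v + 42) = (v + 6)/(v + 3*I)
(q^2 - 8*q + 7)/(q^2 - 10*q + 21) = (q - 1)/(q - 3)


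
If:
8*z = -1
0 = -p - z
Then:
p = 1/8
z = -1/8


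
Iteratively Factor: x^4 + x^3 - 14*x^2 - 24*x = (x + 2)*(x^3 - x^2 - 12*x) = (x - 4)*(x + 2)*(x^2 + 3*x) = (x - 4)*(x + 2)*(x + 3)*(x)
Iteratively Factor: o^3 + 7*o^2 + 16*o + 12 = (o + 3)*(o^2 + 4*o + 4) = (o + 2)*(o + 3)*(o + 2)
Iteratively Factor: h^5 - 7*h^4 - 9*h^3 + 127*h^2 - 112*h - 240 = (h - 3)*(h^4 - 4*h^3 - 21*h^2 + 64*h + 80) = (h - 5)*(h - 3)*(h^3 + h^2 - 16*h - 16) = (h - 5)*(h - 3)*(h + 1)*(h^2 - 16) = (h - 5)*(h - 3)*(h + 1)*(h + 4)*(h - 4)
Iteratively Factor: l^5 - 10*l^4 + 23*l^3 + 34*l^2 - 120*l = (l)*(l^4 - 10*l^3 + 23*l^2 + 34*l - 120) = l*(l - 5)*(l^3 - 5*l^2 - 2*l + 24) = l*(l - 5)*(l - 4)*(l^2 - l - 6) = l*(l - 5)*(l - 4)*(l - 3)*(l + 2)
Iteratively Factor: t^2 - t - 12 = (t + 3)*(t - 4)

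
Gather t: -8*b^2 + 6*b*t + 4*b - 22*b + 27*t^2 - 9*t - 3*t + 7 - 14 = -8*b^2 - 18*b + 27*t^2 + t*(6*b - 12) - 7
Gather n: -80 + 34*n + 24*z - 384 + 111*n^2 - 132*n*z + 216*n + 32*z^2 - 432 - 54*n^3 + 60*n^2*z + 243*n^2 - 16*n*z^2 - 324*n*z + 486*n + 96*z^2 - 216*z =-54*n^3 + n^2*(60*z + 354) + n*(-16*z^2 - 456*z + 736) + 128*z^2 - 192*z - 896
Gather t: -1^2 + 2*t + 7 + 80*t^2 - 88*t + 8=80*t^2 - 86*t + 14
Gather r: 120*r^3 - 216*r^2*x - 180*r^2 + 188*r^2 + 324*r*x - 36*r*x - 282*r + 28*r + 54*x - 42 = 120*r^3 + r^2*(8 - 216*x) + r*(288*x - 254) + 54*x - 42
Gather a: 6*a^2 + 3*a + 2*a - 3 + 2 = 6*a^2 + 5*a - 1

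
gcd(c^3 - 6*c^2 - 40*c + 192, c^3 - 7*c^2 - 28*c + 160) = c^2 - 12*c + 32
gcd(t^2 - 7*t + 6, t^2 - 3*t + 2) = t - 1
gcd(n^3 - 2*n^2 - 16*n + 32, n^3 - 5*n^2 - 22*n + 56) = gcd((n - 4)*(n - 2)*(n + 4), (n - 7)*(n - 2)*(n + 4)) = n^2 + 2*n - 8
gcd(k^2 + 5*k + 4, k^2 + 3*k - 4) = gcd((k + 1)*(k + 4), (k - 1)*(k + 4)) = k + 4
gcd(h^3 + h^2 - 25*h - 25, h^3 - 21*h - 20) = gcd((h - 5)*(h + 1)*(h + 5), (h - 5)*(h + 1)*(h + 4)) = h^2 - 4*h - 5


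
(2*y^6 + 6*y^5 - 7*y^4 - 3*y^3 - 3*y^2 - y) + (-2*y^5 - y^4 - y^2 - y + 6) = 2*y^6 + 4*y^5 - 8*y^4 - 3*y^3 - 4*y^2 - 2*y + 6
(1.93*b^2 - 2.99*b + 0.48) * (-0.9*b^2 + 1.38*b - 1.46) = -1.737*b^4 + 5.3544*b^3 - 7.376*b^2 + 5.0278*b - 0.7008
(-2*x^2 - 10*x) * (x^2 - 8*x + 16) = -2*x^4 + 6*x^3 + 48*x^2 - 160*x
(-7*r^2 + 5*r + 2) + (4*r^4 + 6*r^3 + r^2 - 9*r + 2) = 4*r^4 + 6*r^3 - 6*r^2 - 4*r + 4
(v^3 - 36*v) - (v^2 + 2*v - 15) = v^3 - v^2 - 38*v + 15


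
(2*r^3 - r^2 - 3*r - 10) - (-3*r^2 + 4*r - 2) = 2*r^3 + 2*r^2 - 7*r - 8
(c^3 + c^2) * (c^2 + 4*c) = c^5 + 5*c^4 + 4*c^3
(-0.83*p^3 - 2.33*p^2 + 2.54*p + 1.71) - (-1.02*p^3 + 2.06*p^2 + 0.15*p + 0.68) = 0.19*p^3 - 4.39*p^2 + 2.39*p + 1.03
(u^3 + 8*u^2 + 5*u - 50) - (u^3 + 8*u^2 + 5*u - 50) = 0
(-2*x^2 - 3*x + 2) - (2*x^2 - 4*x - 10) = -4*x^2 + x + 12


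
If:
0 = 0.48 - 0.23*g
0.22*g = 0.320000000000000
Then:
No Solution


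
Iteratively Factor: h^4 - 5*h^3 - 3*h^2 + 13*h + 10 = (h + 1)*(h^3 - 6*h^2 + 3*h + 10) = (h - 2)*(h + 1)*(h^2 - 4*h - 5) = (h - 5)*(h - 2)*(h + 1)*(h + 1)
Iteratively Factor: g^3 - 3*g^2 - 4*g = (g - 4)*(g^2 + g) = (g - 4)*(g + 1)*(g)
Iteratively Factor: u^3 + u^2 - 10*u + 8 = (u - 1)*(u^2 + 2*u - 8) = (u - 1)*(u + 4)*(u - 2)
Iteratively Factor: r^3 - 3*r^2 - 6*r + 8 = (r - 4)*(r^2 + r - 2) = (r - 4)*(r - 1)*(r + 2)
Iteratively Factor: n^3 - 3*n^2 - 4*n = (n - 4)*(n^2 + n) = n*(n - 4)*(n + 1)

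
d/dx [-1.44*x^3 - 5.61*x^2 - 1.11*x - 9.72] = -4.32*x^2 - 11.22*x - 1.11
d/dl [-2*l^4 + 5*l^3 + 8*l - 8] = -8*l^3 + 15*l^2 + 8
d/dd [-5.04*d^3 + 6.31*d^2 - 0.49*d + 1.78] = -15.12*d^2 + 12.62*d - 0.49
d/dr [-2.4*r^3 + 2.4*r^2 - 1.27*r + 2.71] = -7.2*r^2 + 4.8*r - 1.27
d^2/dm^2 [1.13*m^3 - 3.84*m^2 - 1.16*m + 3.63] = 6.78*m - 7.68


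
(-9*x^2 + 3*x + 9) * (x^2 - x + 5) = -9*x^4 + 12*x^3 - 39*x^2 + 6*x + 45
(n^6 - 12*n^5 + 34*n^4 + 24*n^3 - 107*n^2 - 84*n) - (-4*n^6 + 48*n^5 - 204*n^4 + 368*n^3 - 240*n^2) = 5*n^6 - 60*n^5 + 238*n^4 - 344*n^3 + 133*n^2 - 84*n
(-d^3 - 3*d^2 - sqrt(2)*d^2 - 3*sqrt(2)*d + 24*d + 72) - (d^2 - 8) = -d^3 - 4*d^2 - sqrt(2)*d^2 - 3*sqrt(2)*d + 24*d + 80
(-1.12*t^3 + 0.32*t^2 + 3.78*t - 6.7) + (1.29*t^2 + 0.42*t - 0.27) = -1.12*t^3 + 1.61*t^2 + 4.2*t - 6.97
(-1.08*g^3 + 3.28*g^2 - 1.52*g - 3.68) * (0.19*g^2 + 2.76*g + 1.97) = -0.2052*g^5 - 2.3576*g^4 + 6.6364*g^3 + 1.5672*g^2 - 13.1512*g - 7.2496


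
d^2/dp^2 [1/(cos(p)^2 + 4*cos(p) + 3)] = (-4*sin(p)^4 + 6*sin(p)^2 + 27*cos(p) - 3*cos(3*p) + 24)/((cos(p) + 1)^3*(cos(p) + 3)^3)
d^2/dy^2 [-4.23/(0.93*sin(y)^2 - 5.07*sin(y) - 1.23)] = (-14.634108*sin(y)^4 + 59.834619*sin(y)^3 - 106.135353*sin(y)^2 - 93.290535*sin(y) + 227.140848)/(-0.93*sin(y)^2 + 5.07*sin(y) + 1.23)^3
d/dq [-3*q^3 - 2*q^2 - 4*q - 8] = -9*q^2 - 4*q - 4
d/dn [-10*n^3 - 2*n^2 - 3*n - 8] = -30*n^2 - 4*n - 3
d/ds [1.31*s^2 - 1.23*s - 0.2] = 2.62*s - 1.23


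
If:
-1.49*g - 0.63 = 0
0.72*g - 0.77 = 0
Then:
No Solution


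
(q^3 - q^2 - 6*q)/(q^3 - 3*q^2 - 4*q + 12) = q/(q - 2)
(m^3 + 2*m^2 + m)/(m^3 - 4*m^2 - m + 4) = m*(m + 1)/(m^2 - 5*m + 4)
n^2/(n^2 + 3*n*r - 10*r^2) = n^2/(n^2 + 3*n*r - 10*r^2)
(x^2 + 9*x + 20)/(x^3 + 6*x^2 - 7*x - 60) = 1/(x - 3)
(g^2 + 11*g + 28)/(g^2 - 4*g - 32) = (g + 7)/(g - 8)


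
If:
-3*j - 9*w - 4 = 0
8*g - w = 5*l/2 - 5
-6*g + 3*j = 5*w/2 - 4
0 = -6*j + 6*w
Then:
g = 23/36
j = -1/3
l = 188/45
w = -1/3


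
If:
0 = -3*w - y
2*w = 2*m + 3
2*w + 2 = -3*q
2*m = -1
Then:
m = -1/2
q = -4/3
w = 1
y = -3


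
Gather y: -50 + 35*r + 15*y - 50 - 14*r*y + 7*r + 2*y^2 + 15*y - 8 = 42*r + 2*y^2 + y*(30 - 14*r) - 108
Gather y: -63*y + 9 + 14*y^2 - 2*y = 14*y^2 - 65*y + 9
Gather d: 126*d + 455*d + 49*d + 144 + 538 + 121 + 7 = 630*d + 810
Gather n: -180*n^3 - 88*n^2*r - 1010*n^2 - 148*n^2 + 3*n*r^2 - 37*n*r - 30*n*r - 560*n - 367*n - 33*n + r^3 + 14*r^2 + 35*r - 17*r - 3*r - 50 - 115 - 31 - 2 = -180*n^3 + n^2*(-88*r - 1158) + n*(3*r^2 - 67*r - 960) + r^3 + 14*r^2 + 15*r - 198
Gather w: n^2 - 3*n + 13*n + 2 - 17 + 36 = n^2 + 10*n + 21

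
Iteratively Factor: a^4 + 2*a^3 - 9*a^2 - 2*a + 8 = (a + 1)*(a^3 + a^2 - 10*a + 8) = (a + 1)*(a + 4)*(a^2 - 3*a + 2) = (a - 2)*(a + 1)*(a + 4)*(a - 1)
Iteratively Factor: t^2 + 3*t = (t)*(t + 3)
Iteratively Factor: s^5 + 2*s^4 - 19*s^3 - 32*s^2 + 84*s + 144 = (s + 2)*(s^4 - 19*s^2 + 6*s + 72) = (s - 3)*(s + 2)*(s^3 + 3*s^2 - 10*s - 24) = (s - 3)^2*(s + 2)*(s^2 + 6*s + 8) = (s - 3)^2*(s + 2)^2*(s + 4)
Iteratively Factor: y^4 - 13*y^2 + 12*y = (y + 4)*(y^3 - 4*y^2 + 3*y) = (y - 1)*(y + 4)*(y^2 - 3*y) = y*(y - 1)*(y + 4)*(y - 3)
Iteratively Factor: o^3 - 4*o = (o)*(o^2 - 4) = o*(o - 2)*(o + 2)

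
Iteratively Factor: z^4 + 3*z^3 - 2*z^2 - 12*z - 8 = (z + 1)*(z^3 + 2*z^2 - 4*z - 8) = (z + 1)*(z + 2)*(z^2 - 4) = (z - 2)*(z + 1)*(z + 2)*(z + 2)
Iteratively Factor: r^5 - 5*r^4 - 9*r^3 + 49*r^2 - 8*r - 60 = (r + 1)*(r^4 - 6*r^3 - 3*r^2 + 52*r - 60) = (r - 5)*(r + 1)*(r^3 - r^2 - 8*r + 12) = (r - 5)*(r + 1)*(r + 3)*(r^2 - 4*r + 4) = (r - 5)*(r - 2)*(r + 1)*(r + 3)*(r - 2)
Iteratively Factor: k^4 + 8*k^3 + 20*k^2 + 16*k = (k + 4)*(k^3 + 4*k^2 + 4*k) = (k + 2)*(k + 4)*(k^2 + 2*k) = (k + 2)^2*(k + 4)*(k)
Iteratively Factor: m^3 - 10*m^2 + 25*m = (m)*(m^2 - 10*m + 25) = m*(m - 5)*(m - 5)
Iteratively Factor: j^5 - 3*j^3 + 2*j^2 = (j - 1)*(j^4 + j^3 - 2*j^2) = (j - 1)^2*(j^3 + 2*j^2) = (j - 1)^2*(j + 2)*(j^2) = j*(j - 1)^2*(j + 2)*(j)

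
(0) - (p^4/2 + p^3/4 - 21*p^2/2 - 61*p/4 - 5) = -p^4/2 - p^3/4 + 21*p^2/2 + 61*p/4 + 5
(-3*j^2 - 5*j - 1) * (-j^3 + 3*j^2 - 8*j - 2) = 3*j^5 - 4*j^4 + 10*j^3 + 43*j^2 + 18*j + 2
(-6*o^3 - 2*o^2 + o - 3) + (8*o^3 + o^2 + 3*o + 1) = 2*o^3 - o^2 + 4*o - 2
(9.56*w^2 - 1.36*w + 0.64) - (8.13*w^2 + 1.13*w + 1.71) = 1.43*w^2 - 2.49*w - 1.07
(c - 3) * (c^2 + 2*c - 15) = c^3 - c^2 - 21*c + 45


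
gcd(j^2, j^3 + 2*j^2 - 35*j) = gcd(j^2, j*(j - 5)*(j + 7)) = j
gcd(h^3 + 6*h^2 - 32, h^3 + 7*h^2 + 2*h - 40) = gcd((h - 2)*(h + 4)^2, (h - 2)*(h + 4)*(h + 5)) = h^2 + 2*h - 8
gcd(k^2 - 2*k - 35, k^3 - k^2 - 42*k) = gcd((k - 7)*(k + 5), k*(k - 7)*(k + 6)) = k - 7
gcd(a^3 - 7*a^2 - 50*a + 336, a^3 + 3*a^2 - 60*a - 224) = a^2 - a - 56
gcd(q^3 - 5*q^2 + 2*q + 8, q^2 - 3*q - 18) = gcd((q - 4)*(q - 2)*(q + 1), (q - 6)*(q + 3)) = 1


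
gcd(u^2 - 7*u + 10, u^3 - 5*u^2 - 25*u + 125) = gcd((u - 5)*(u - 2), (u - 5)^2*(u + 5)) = u - 5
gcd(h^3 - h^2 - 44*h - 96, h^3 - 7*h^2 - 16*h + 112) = h + 4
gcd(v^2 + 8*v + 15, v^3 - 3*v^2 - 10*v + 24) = v + 3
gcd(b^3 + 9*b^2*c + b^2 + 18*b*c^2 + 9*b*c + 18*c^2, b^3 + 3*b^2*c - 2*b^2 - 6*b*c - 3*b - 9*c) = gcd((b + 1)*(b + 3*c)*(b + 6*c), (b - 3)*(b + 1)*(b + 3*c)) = b^2 + 3*b*c + b + 3*c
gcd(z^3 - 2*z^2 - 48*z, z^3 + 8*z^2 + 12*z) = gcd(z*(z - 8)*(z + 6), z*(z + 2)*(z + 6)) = z^2 + 6*z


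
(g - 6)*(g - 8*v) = g^2 - 8*g*v - 6*g + 48*v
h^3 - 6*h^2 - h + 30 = (h - 5)*(h - 3)*(h + 2)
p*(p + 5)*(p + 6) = p^3 + 11*p^2 + 30*p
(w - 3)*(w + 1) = w^2 - 2*w - 3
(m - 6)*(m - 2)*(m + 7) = m^3 - m^2 - 44*m + 84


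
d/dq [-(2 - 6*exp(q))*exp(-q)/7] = 2*exp(-q)/7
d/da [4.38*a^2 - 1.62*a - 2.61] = 8.76*a - 1.62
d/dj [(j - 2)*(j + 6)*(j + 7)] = 3*j^2 + 22*j + 16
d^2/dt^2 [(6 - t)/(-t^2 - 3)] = 2*(4*t^2*(t - 6) + 3*(2 - t)*(t^2 + 3))/(t^2 + 3)^3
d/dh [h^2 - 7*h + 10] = 2*h - 7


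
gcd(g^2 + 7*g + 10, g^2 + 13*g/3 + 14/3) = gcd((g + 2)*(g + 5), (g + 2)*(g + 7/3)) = g + 2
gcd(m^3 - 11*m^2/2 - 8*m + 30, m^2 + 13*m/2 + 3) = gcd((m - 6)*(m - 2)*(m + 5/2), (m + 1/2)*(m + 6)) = 1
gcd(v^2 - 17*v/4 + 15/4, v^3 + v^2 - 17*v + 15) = v - 3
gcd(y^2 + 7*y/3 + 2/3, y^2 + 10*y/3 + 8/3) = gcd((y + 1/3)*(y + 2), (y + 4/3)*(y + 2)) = y + 2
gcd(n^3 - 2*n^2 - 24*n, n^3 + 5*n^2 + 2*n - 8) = n + 4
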